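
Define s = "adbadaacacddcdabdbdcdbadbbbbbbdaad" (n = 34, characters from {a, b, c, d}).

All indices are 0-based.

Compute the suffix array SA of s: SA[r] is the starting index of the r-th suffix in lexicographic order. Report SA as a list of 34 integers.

sorted suffixes:
  #0 SA[0]=5  'aacacddcdabdbdcdbadbbbbbbdaad'
  #1 SA[1]=31  'aad'
  #2 SA[2]=14  'abdbdcdbadbbbbbbdaad'
  #3 SA[3]=6  'acacddcdabdbdcdbadbbbbbbdaad'
  #4 SA[4]=8  'acddcdabdbdcdbadbbbbbbdaad'
  #5 SA[5]=32  'ad'
  #6 SA[6]=3  'adaacacddcdabdbdcdbadbbbbbbdaad'
  #7 SA[7]=0  'adbadaacacddcdabdbdcdbadbbbbbbdaad'
  #8 SA[8]=22  'adbbbbbbdaad'
  #9 SA[9]=2  'badaacacddcdabdbdcdbadbbbbbbdaad'
  #10 SA[10]=21  'badbbbbbbdaad'
  #11 SA[11]=24  'bbbbbbdaad'
  #12 SA[12]=25  'bbbbbdaad'
  #13 SA[13]=26  'bbbbdaad'
  #14 SA[14]=27  'bbbdaad'
  #15 SA[15]=28  'bbdaad'
  #16 SA[16]=29  'bdaad'
  #17 SA[17]=15  'bdbdcdbadbbbbbbdaad'
  #18 SA[18]=17  'bdcdbadbbbbbbdaad'
  #19 SA[19]=7  'cacddcdabdbdcdbadbbbbbbdaad'
  #20 SA[20]=12  'cdabdbdcdbadbbbbbbdaad'
  #21 SA[21]=19  'cdbadbbbbbbdaad'
  #22 SA[22]=9  'cddcdabdbdcdbadbbbbbbdaad'
  #23 SA[23]=33  'd'
  #24 SA[24]=4  'daacacddcdabdbdcdbadbbbbbbdaad'
  #25 SA[25]=30  'daad'
  #26 SA[26]=13  'dabdbdcdbadbbbbbbdaad'
  #27 SA[27]=1  'dbadaacacddcdabdbdcdbadbbbbbbdaad'
  #28 SA[28]=20  'dbadbbbbbbdaad'
  #29 SA[29]=23  'dbbbbbbdaad'
  #30 SA[30]=16  'dbdcdbadbbbbbbdaad'
  #31 SA[31]=11  'dcdabdbdcdbadbbbbbbdaad'
  #32 SA[32]=18  'dcdbadbbbbbbdaad'
  #33 SA[33]=10  'ddcdabdbdcdbadbbbbbbdaad'

[5, 31, 14, 6, 8, 32, 3, 0, 22, 2, 21, 24, 25, 26, 27, 28, 29, 15, 17, 7, 12, 19, 9, 33, 4, 30, 13, 1, 20, 23, 16, 11, 18, 10]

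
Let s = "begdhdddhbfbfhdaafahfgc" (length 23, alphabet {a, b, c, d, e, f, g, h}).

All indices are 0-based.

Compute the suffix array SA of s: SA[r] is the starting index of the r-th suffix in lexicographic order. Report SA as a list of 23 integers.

rank | idx | suffix
   0 |  15 | aafahfgc
   1 |  16 | afahfgc
   2 |  18 | ahfgc
   3 |   0 | begdhdddhbfbfhdaafahfgc
   4 |   9 | bfbfhdaafahfgc
   5 |  11 | bfhdaafahfgc
   6 |  22 | c
   7 |  14 | daafahfgc
   8 |   5 | dddhbfbfhdaafahfgc
   9 |   6 | ddhbfbfhdaafahfgc
  10 |   7 | dhbfbfhdaafahfgc
  11 |   3 | dhdddhbfbfhdaafahfgc
  12 |   1 | egdhdddhbfbfhdaafahfgc
  13 |  17 | fahfgc
  14 |  10 | fbfhdaafahfgc
  15 |  20 | fgc
  16 |  12 | fhdaafahfgc
  17 |  21 | gc
  18 |   2 | gdhdddhbfbfhdaafahfgc
  19 |   8 | hbfbfhdaafahfgc
  20 |  13 | hdaafahfgc
  21 |   4 | hdddhbfbfhdaafahfgc
  22 |  19 | hfgc

[15, 16, 18, 0, 9, 11, 22, 14, 5, 6, 7, 3, 1, 17, 10, 20, 12, 21, 2, 8, 13, 4, 19]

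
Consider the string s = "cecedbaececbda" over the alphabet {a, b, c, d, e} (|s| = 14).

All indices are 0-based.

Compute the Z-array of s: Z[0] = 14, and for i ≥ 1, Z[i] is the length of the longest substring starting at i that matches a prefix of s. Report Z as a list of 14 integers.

[14, 0, 2, 0, 0, 0, 0, 0, 3, 0, 1, 0, 0, 0]

Z[0]=14
i=1: fresh scan; Z[1]=0
i=2: fresh scan; Z[2]=2 grow→box=[2,4)
i=3: min(r-i=1, Z[1]=0)=0; Z[3]=0
i=4: fresh scan; Z[4]=0
i=5: fresh scan; Z[5]=0
i=6: fresh scan; Z[6]=0
i=7: fresh scan; Z[7]=0
i=8: fresh scan; Z[8]=3 grow→box=[8,11)
i=9: min(r-i=2, Z[1]=0)=0; Z[9]=0
i=10: min(r-i=1, Z[2]=2)=1; Z[10]=1
i=11: fresh scan; Z[11]=0
i=12: fresh scan; Z[12]=0
i=13: fresh scan; Z[13]=0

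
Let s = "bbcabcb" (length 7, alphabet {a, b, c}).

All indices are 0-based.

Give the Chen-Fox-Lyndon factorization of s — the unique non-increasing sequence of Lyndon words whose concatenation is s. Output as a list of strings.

["bbc", "abcb"]

emit factor 1: 'bbc' (i=0, period=3)
emit factor 2: 'abcb' (i=3, period=4)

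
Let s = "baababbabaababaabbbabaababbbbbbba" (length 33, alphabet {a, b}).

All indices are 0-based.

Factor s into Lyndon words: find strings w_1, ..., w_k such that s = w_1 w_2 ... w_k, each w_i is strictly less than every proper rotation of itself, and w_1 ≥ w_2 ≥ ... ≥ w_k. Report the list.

emit factor 1: 'b' (i=0, period=1)
emit factor 2: 'aababbab' (i=1, period=8)
emit factor 3: 'aababaabbbabaababbbbbbb' (i=9, period=23)
emit factor 4: 'a' (i=32, period=1)

["b", "aababbab", "aababaabbbabaababbbbbbb", "a"]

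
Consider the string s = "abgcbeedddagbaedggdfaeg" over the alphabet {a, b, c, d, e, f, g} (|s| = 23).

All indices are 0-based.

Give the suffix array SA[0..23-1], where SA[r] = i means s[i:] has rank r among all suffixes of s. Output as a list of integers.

[0, 13, 20, 10, 12, 4, 1, 3, 9, 8, 7, 18, 15, 6, 14, 5, 21, 19, 22, 11, 2, 17, 16]

rank | idx | suffix
   0 |   0 | abgcbeedddagbaedggdfaeg
   1 |  13 | aedggdfaeg
   2 |  20 | aeg
   3 |  10 | agbaedggdfaeg
   4 |  12 | baedggdfaeg
   5 |   4 | beedddagbaedggdfaeg
   6 |   1 | bgcbeedddagbaedggdfaeg
   7 |   3 | cbeedddagbaedggdfaeg
   8 |   9 | dagbaedggdfaeg
   9 |   8 | ddagbaedggdfaeg
  10 |   7 | dddagbaedggdfaeg
  11 |  18 | dfaeg
  12 |  15 | dggdfaeg
  13 |   6 | edddagbaedggdfaeg
  14 |  14 | edggdfaeg
  15 |   5 | eedddagbaedggdfaeg
  16 |  21 | eg
  17 |  19 | faeg
  18 |  22 | g
  19 |  11 | gbaedggdfaeg
  20 |   2 | gcbeedddagbaedggdfaeg
  21 |  17 | gdfaeg
  22 |  16 | ggdfaeg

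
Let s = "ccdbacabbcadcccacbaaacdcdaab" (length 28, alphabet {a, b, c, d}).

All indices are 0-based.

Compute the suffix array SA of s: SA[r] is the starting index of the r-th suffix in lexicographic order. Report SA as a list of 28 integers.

[18, 25, 19, 26, 6, 4, 15, 20, 10, 27, 17, 3, 7, 8, 5, 14, 9, 16, 13, 12, 0, 23, 1, 21, 24, 2, 11, 22]

sorted suffixes:
  #0 SA[0]=18  'aaacdcdaab'
  #1 SA[1]=25  'aab'
  #2 SA[2]=19  'aacdcdaab'
  #3 SA[3]=26  'ab'
  #4 SA[4]=6  'abbcadcccacbaaacdcdaab'
  #5 SA[5]=4  'acabbcadcccacbaaacdcdaab'
  #6 SA[6]=15  'acbaaacdcdaab'
  #7 SA[7]=20  'acdcdaab'
  #8 SA[8]=10  'adcccacbaaacdcdaab'
  #9 SA[9]=27  'b'
  #10 SA[10]=17  'baaacdcdaab'
  #11 SA[11]=3  'bacabbcadcccacbaaacdcdaab'
  #12 SA[12]=7  'bbcadcccacbaaacdcdaab'
  #13 SA[13]=8  'bcadcccacbaaacdcdaab'
  #14 SA[14]=5  'cabbcadcccacbaaacdcdaab'
  #15 SA[15]=14  'cacbaaacdcdaab'
  #16 SA[16]=9  'cadcccacbaaacdcdaab'
  #17 SA[17]=16  'cbaaacdcdaab'
  #18 SA[18]=13  'ccacbaaacdcdaab'
  #19 SA[19]=12  'cccacbaaacdcdaab'
  #20 SA[20]=0  'ccdbacabbcadcccacbaaacdcdaab'
  #21 SA[21]=23  'cdaab'
  #22 SA[22]=1  'cdbacabbcadcccacbaaacdcdaab'
  #23 SA[23]=21  'cdcdaab'
  #24 SA[24]=24  'daab'
  #25 SA[25]=2  'dbacabbcadcccacbaaacdcdaab'
  #26 SA[26]=11  'dcccacbaaacdcdaab'
  #27 SA[27]=22  'dcdaab'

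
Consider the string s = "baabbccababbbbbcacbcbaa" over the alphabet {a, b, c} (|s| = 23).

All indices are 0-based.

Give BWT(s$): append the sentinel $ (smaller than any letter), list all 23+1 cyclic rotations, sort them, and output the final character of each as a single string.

aabbcbacc$aabbbabcbcbbab

rank  rotation                  last
    0  $baabbccababbbbbcacbcbaa  a
    1  a$baabbccababbbbbcacbcba  a
    2  aa$baabbccababbbbbcacbcb  b
    3  aabbccababbbbbcacbcbaa$b  b
    4  ababbbbbcacbcbaa$baabbcc  c
    5  abbbbbcacbcbaa$baabbccab  b
    6  abbccababbbbbcacbcbaa$ba  a
    7  acbcbaa$baabbccababbbbbc  c
    8  baa$baabbccababbbbbcacbc  c
    9  baabbccababbbbbcacbcbaa$  $
   10  babbbbbcacbcbaa$baabbcca  a
   11  bbbbbcacbcbaa$baabbccaba  a
   12  bbbbcacbcbaa$baabbccabab  b
   13  bbbcacbcbaa$baabbccababb  b
   14  bbcacbcbaa$baabbccababbb  b
   15  bbccababbbbbcacbcbaa$baa  a
   16  bcacbcbaa$baabbccababbbb  b
   17  bcbaa$baabbccababbbbbcac  c
   18  bccababbbbbcacbcbaa$baab  b
   19  cababbbbbcacbcbaa$baabbc  c
   20  cacbcbaa$baabbccababbbbb  b
   21  cbaa$baabbccababbbbbcacb  b
   22  cbcbaa$baabbccababbbbbca  a
   23  ccababbbbbcacbcbaa$baabb  b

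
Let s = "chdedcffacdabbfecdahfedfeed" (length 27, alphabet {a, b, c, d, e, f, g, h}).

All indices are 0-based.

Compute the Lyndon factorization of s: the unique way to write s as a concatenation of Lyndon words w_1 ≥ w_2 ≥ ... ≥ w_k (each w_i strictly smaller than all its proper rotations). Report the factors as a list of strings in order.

["chded", "cff", "acd", "abbfecdahfedfeed"]

emit factor 1: 'chded' (i=0, period=5)
emit factor 2: 'cff' (i=5, period=3)
emit factor 3: 'acd' (i=8, period=3)
emit factor 4: 'abbfecdahfedfeed' (i=11, period=16)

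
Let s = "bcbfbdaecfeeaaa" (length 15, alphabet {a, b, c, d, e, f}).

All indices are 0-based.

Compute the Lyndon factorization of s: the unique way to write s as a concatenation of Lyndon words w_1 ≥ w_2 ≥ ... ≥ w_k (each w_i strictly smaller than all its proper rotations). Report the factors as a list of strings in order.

emit factor 1: 'bcbfbd' (i=0, period=6)
emit factor 2: 'aecfee' (i=6, period=6)
emit factor 3: 'a' (i=12, period=1)
emit factor 4: 'a' (i=13, period=1)
emit factor 5: 'a' (i=14, period=1)

["bcbfbd", "aecfee", "a", "a", "a"]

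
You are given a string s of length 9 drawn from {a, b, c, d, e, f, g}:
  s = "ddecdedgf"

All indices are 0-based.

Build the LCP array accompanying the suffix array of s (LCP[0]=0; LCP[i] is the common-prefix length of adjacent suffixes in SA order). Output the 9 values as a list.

[0, 0, 1, 2, 1, 0, 1, 0, 0]

rank→(start, suffix):
  0 → (3, 'cdedgf')
  1 → (0, 'ddecdedgf')
  2 → (1, 'decdedgf')
  3 → (4, 'dedgf')
  4 → (6, 'dgf')
  5 → (2, 'ecdedgf')
  6 → (5, 'edgf')
  7 → (8, 'f')
  8 → (7, 'gf')

SA = [3, 0, 1, 4, 6, 2, 5, 8, 7]
i: (SA[i-1],SA[i]) lcp shared
  1: (3,0) 0 ''
  2: (0,1) 1 'd'
  3: (1,4) 2 'de'
  4: (4,6) 1 'd'
  5: (6,2) 0 ''
  6: (2,5) 1 'e'
  7: (5,8) 0 ''
  8: (8,7) 0 ''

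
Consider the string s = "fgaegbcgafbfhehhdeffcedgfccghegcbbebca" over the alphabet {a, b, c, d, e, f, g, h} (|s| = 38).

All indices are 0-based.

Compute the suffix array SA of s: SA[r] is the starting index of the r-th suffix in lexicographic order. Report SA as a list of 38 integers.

[37, 2, 8, 32, 35, 5, 33, 10, 36, 31, 25, 20, 6, 26, 16, 22, 34, 21, 17, 3, 29, 13, 9, 24, 19, 18, 0, 11, 1, 7, 4, 30, 23, 27, 15, 28, 12, 14]

sorted suffixes:
  #0 SA[0]=37  'a'
  #1 SA[1]=2  'aegbcgafbfhehhdeffcedgfccghegcbbebca'
  #2 SA[2]=8  'afbfhehhdeffcedgfccghegcbbebca'
  #3 SA[3]=32  'bbebca'
  #4 SA[4]=35  'bca'
  #5 SA[5]=5  'bcgafbfhehhdeffcedgfccghegcbbebca'
  #6 SA[6]=33  'bebca'
  #7 SA[7]=10  'bfhehhdeffcedgfccghegcbbebca'
  #8 SA[8]=36  'ca'
  #9 SA[9]=31  'cbbebca'
  #10 SA[10]=25  'ccghegcbbebca'
  #11 SA[11]=20  'cedgfccghegcbbebca'
  #12 SA[12]=6  'cgafbfhehhdeffcedgfccghegcbbebca'
  #13 SA[13]=26  'cghegcbbebca'
  #14 SA[14]=16  'deffcedgfccghegcbbebca'
  #15 SA[15]=22  'dgfccghegcbbebca'
  #16 SA[16]=34  'ebca'
  #17 SA[17]=21  'edgfccghegcbbebca'
  #18 SA[18]=17  'effcedgfccghegcbbebca'
  #19 SA[19]=3  'egbcgafbfhehhdeffcedgfccghegcbbebca'
  #20 SA[20]=29  'egcbbebca'
  #21 SA[21]=13  'ehhdeffcedgfccghegcbbebca'
  #22 SA[22]=9  'fbfhehhdeffcedgfccghegcbbebca'
  #23 SA[23]=24  'fccghegcbbebca'
  #24 SA[24]=19  'fcedgfccghegcbbebca'
  #25 SA[25]=18  'ffcedgfccghegcbbebca'
  #26 SA[26]=0  'fgaegbcgafbfhehhdeffcedgfccghegcbbebca'
  #27 SA[27]=11  'fhehhdeffcedgfccghegcbbebca'
  #28 SA[28]=1  'gaegbcgafbfhehhdeffcedgfccghegcbbebca'
  #29 SA[29]=7  'gafbfhehhdeffcedgfccghegcbbebca'
  #30 SA[30]=4  'gbcgafbfhehhdeffcedgfccghegcbbebca'
  #31 SA[31]=30  'gcbbebca'
  #32 SA[32]=23  'gfccghegcbbebca'
  #33 SA[33]=27  'ghegcbbebca'
  #34 SA[34]=15  'hdeffcedgfccghegcbbebca'
  #35 SA[35]=28  'hegcbbebca'
  #36 SA[36]=12  'hehhdeffcedgfccghegcbbebca'
  #37 SA[37]=14  'hhdeffcedgfccghegcbbebca'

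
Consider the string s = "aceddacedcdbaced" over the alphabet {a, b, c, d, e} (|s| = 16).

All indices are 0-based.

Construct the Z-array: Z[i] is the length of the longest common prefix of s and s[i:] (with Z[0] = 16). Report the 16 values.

Z[0]=16
i=1: fresh scan; Z[1]=0
i=2: fresh scan; Z[2]=0
i=3: fresh scan; Z[3]=0
i=4: fresh scan; Z[4]=0
i=5: fresh scan; Z[5]=4 scan→box=[5,9)
i=6: min(r-i=3, Z[1]=0)=0; Z[6]=0
i=7: min(r-i=2, Z[2]=0)=0; Z[7]=0
i=8: min(r-i=1, Z[3]=0)=0; Z[8]=0
i=9: fresh scan; Z[9]=0
i=10: fresh scan; Z[10]=0
i=11: fresh scan; Z[11]=0
i=12: fresh scan; Z[12]=4 scan→box=[12,16)
i=13: min(r-i=3, Z[1]=0)=0; Z[13]=0
i=14: min(r-i=2, Z[2]=0)=0; Z[14]=0
i=15: min(r-i=1, Z[3]=0)=0; Z[15]=0

[16, 0, 0, 0, 0, 4, 0, 0, 0, 0, 0, 0, 4, 0, 0, 0]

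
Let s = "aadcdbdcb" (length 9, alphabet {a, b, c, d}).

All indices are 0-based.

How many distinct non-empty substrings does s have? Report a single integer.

rank | idx | suffix
   0 |   0 | aadcdbdcb
   1 |   1 | adcdbdcb
   2 |   8 | b
   3 |   5 | bdcb
   4 |   7 | cb
   5 |   3 | cdbdcb
   6 |   4 | dbdcb
   7 |   6 | dcb
   8 |   2 | dcdbdcb

SA = [0, 1, 8, 5, 7, 3, 4, 6, 2]
i: (SA[i-1],SA[i]) lcp shared
  1: (0,1) 1 'a'
  2: (1,8) 0 ''
  3: (8,5) 1 'b'
  4: (5,7) 0 ''
  5: (7,3) 1 'c'
  6: (3,4) 0 ''
  7: (4,6) 1 'd'
  8: (6,2) 2 'dc'

n(n+1)/2 = 9·10/2 = 45
Σ LCP = 0 + 1 + 0 + 1 + 0 + 1 + 0 + 1 + 2 = 6
distinct = 45 − 6 = 39

39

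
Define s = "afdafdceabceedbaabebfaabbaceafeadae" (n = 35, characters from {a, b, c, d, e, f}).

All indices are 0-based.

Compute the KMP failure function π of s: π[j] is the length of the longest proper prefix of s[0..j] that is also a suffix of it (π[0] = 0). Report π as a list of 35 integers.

π[0] = 0
j=1 s[j]='f': π[1]=0 (border '')
j=2 s[j]='d': π[2]=0 (border '')
j=3 s[j]='a': π[3]=1 (border 'a')
j=4 s[j]='f': π[4]=2 (border 'af')
j=5 s[j]='d': π[5]=3 (border 'afd')
j=6 s[j]='c': k: 3→0; π[6]=0 (border '')
j=7 s[j]='e': π[7]=0 (border '')
j=8 s[j]='a': π[8]=1 (border 'a')
j=9 s[j]='b': k: 1→0; π[9]=0 (border '')
j=10 s[j]='c': π[10]=0 (border '')
j=11 s[j]='e': π[11]=0 (border '')
j=12 s[j]='e': π[12]=0 (border '')
j=13 s[j]='d': π[13]=0 (border '')
j=14 s[j]='b': π[14]=0 (border '')
j=15 s[j]='a': π[15]=1 (border 'a')
j=16 s[j]='a': k: 1→0; π[16]=1 (border 'a')
j=17 s[j]='b': k: 1→0; π[17]=0 (border '')
j=18 s[j]='e': π[18]=0 (border '')
j=19 s[j]='b': π[19]=0 (border '')
j=20 s[j]='f': π[20]=0 (border '')
j=21 s[j]='a': π[21]=1 (border 'a')
j=22 s[j]='a': k: 1→0; π[22]=1 (border 'a')
j=23 s[j]='b': k: 1→0; π[23]=0 (border '')
j=24 s[j]='b': π[24]=0 (border '')
j=25 s[j]='a': π[25]=1 (border 'a')
j=26 s[j]='c': k: 1→0; π[26]=0 (border '')
j=27 s[j]='e': π[27]=0 (border '')
j=28 s[j]='a': π[28]=1 (border 'a')
j=29 s[j]='f': π[29]=2 (border 'af')
j=30 s[j]='e': k: 2→0; π[30]=0 (border '')
j=31 s[j]='a': π[31]=1 (border 'a')
j=32 s[j]='d': k: 1→0; π[32]=0 (border '')
j=33 s[j]='a': π[33]=1 (border 'a')
j=34 s[j]='e': k: 1→0; π[34]=0 (border '')

[0, 0, 0, 1, 2, 3, 0, 0, 1, 0, 0, 0, 0, 0, 0, 1, 1, 0, 0, 0, 0, 1, 1, 0, 0, 1, 0, 0, 1, 2, 0, 1, 0, 1, 0]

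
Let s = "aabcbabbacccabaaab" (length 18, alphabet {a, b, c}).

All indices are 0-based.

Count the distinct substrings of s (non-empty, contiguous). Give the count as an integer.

147

rank→(start, suffix):
  0 → (14, 'aaab')
  1 → (15, 'aab')
  2 → (0, 'aabcbabbacccabaaab')
  3 → (16, 'ab')
  4 → (12, 'abaaab')
  5 → (5, 'abbacccabaaab')
  6 → (1, 'abcbabbacccabaaab')
  7 → (8, 'acccabaaab')
  8 → (17, 'b')
  9 → (13, 'baaab')
  10 → (4, 'babbacccabaaab')
  11 → (7, 'bacccabaaab')
  12 → (6, 'bbacccabaaab')
  13 → (2, 'bcbabbacccabaaab')
  14 → (11, 'cabaaab')
  15 → (3, 'cbabbacccabaaab')
  16 → (10, 'ccabaaab')
  17 → (9, 'cccabaaab')

SA = [14, 15, 0, 16, 12, 5, 1, 8, 17, 13, 4, 7, 6, 2, 11, 3, 10, 9]
rank  pair      lcp
   1  s[14:],s[15:]  2  'aa'
   2  s[15:],s[0:]  3  'aab'
   3  s[0:],s[16:]  1  'a'
   4  s[16:],s[12:]  2  'ab'
   5  s[12:],s[5:]  2  'ab'
   6  s[5:],s[1:]  2  'ab'
   7  s[1:],s[8:]  1  'a'
   8  s[8:],s[17:]  0  ''
   9  s[17:],s[13:]  1  'b'
  10  s[13:],s[4:]  2  'ba'
  11  s[4:],s[7:]  2  'ba'
  12  s[7:],s[6:]  1  'b'
  13  s[6:],s[2:]  1  'b'
  14  s[2:],s[11:]  0  ''
  15  s[11:],s[3:]  1  'c'
  16  s[3:],s[10:]  1  'c'
  17  s[10:],s[9:]  2  'cc'

n(n+1)/2 = 18·19/2 = 171
Σ LCP = 0 + 2 + 3 + 1 + 2 + 2 + 2 + 1 + 0 + 1 + 2 + 2 + 1 + 1 + 0 + 1 + 1 + 2 = 24
distinct = 171 − 24 = 147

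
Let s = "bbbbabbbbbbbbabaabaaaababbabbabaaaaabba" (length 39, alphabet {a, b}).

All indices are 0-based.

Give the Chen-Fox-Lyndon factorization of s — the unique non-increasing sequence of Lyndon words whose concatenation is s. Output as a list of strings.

["b", "b", "b", "b", "abbbbbbbb", "ab", "aab", "aaaababbabbab", "aaaaabb", "a"]

emit factor 1: 'b' (i=0, period=1)
emit factor 2: 'b' (i=1, period=1)
emit factor 3: 'b' (i=2, period=1)
emit factor 4: 'b' (i=3, period=1)
emit factor 5: 'abbbbbbbb' (i=4, period=9)
emit factor 6: 'ab' (i=13, period=2)
emit factor 7: 'aab' (i=15, period=3)
emit factor 8: 'aaaababbabbab' (i=18, period=13)
emit factor 9: 'aaaaabb' (i=31, period=7)
emit factor 10: 'a' (i=38, period=1)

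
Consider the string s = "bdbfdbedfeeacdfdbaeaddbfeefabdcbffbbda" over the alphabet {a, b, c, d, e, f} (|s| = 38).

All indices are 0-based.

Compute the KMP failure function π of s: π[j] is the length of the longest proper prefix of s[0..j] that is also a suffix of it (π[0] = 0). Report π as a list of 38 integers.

[0, 0, 1, 0, 0, 1, 0, 0, 0, 0, 0, 0, 0, 0, 0, 0, 1, 0, 0, 0, 0, 0, 1, 0, 0, 0, 0, 0, 1, 2, 0, 1, 0, 0, 1, 1, 2, 0]

π[0] = 0
j=1 s[j]='d': π[1]=0 (border '')
j=2 s[j]='b': π[2]=1 (border 'b')
j=3 s[j]='f': k: 1→0; π[3]=0 (border '')
j=4 s[j]='d': π[4]=0 (border '')
j=5 s[j]='b': π[5]=1 (border 'b')
j=6 s[j]='e': k: 1→0; π[6]=0 (border '')
j=7 s[j]='d': π[7]=0 (border '')
j=8 s[j]='f': π[8]=0 (border '')
j=9 s[j]='e': π[9]=0 (border '')
j=10 s[j]='e': π[10]=0 (border '')
j=11 s[j]='a': π[11]=0 (border '')
j=12 s[j]='c': π[12]=0 (border '')
j=13 s[j]='d': π[13]=0 (border '')
j=14 s[j]='f': π[14]=0 (border '')
j=15 s[j]='d': π[15]=0 (border '')
j=16 s[j]='b': π[16]=1 (border 'b')
j=17 s[j]='a': k: 1→0; π[17]=0 (border '')
j=18 s[j]='e': π[18]=0 (border '')
j=19 s[j]='a': π[19]=0 (border '')
j=20 s[j]='d': π[20]=0 (border '')
j=21 s[j]='d': π[21]=0 (border '')
j=22 s[j]='b': π[22]=1 (border 'b')
j=23 s[j]='f': k: 1→0; π[23]=0 (border '')
j=24 s[j]='e': π[24]=0 (border '')
j=25 s[j]='e': π[25]=0 (border '')
j=26 s[j]='f': π[26]=0 (border '')
j=27 s[j]='a': π[27]=0 (border '')
j=28 s[j]='b': π[28]=1 (border 'b')
j=29 s[j]='d': π[29]=2 (border 'bd')
j=30 s[j]='c': k: 2→0; π[30]=0 (border '')
j=31 s[j]='b': π[31]=1 (border 'b')
j=32 s[j]='f': k: 1→0; π[32]=0 (border '')
j=33 s[j]='f': π[33]=0 (border '')
j=34 s[j]='b': π[34]=1 (border 'b')
j=35 s[j]='b': k: 1→0; π[35]=1 (border 'b')
j=36 s[j]='d': π[36]=2 (border 'bd')
j=37 s[j]='a': k: 2→0; π[37]=0 (border '')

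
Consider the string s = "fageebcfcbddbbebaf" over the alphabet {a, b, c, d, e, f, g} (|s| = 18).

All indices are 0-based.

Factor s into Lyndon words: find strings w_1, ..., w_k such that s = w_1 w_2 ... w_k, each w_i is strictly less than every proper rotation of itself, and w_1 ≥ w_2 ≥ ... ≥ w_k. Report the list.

["f", "ageebcfcbddbbeb", "af"]

emit factor 1: 'f' (i=0, period=1)
emit factor 2: 'ageebcfcbddbbeb' (i=1, period=15)
emit factor 3: 'af' (i=16, period=2)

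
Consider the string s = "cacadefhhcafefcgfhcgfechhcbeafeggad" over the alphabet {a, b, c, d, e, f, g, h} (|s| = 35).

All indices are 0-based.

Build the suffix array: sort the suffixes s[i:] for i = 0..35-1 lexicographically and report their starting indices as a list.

[1, 33, 3, 10, 28, 26, 0, 2, 9, 25, 18, 14, 22, 34, 4, 27, 21, 12, 5, 30, 13, 20, 11, 29, 16, 6, 32, 19, 15, 31, 8, 24, 17, 7, 23]

rank | idx | suffix
   0 |   1 | acadefhhcafefcgfhcgfechhcbeafeggad
   1 |  33 | ad
   2 |   3 | adefhhcafefcgfhcgfechhcbeafeggad
   3 |  10 | afefcgfhcgfechhcbeafeggad
   4 |  28 | afeggad
   5 |  26 | beafeggad
   6 |   0 | cacadefhhcafefcgfhcgfechhcbeafeggad
   7 |   2 | cadefhhcafefcgfhcgfechhcbeafeggad
   8 |   9 | cafefcgfhcgfechhcbeafeggad
   9 |  25 | cbeafeggad
  10 |  18 | cgfechhcbeafeggad
  11 |  14 | cgfhcgfechhcbeafeggad
  12 |  22 | chhcbeafeggad
  13 |  34 | d
  14 |   4 | defhhcafefcgfhcgfechhcbeafeggad
  15 |  27 | eafeggad
  16 |  21 | echhcbeafeggad
  17 |  12 | efcgfhcgfechhcbeafeggad
  18 |   5 | efhhcafefcgfhcgfechhcbeafeggad
  19 |  30 | eggad
  20 |  13 | fcgfhcgfechhcbeafeggad
  21 |  20 | fechhcbeafeggad
  22 |  11 | fefcgfhcgfechhcbeafeggad
  23 |  29 | feggad
  24 |  16 | fhcgfechhcbeafeggad
  25 |   6 | fhhcafefcgfhcgfechhcbeafeggad
  26 |  32 | gad
  27 |  19 | gfechhcbeafeggad
  28 |  15 | gfhcgfechhcbeafeggad
  29 |  31 | ggad
  30 |   8 | hcafefcgfhcgfechhcbeafeggad
  31 |  24 | hcbeafeggad
  32 |  17 | hcgfechhcbeafeggad
  33 |   7 | hhcafefcgfhcgfechhcbeafeggad
  34 |  23 | hhcbeafeggad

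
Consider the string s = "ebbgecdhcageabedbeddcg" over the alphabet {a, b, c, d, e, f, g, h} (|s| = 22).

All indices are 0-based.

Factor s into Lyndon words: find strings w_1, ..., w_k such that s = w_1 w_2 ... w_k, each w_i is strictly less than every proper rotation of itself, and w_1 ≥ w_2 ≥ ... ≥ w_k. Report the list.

emit factor 1: 'e' (i=0, period=1)
emit factor 2: 'bbgecdhc' (i=1, period=8)
emit factor 3: 'age' (i=9, period=3)
emit factor 4: 'abedbeddcg' (i=12, period=10)

["e", "bbgecdhc", "age", "abedbeddcg"]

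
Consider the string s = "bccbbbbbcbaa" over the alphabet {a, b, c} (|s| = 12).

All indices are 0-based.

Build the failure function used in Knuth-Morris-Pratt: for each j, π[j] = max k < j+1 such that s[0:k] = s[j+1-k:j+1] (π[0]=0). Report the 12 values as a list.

[0, 0, 0, 1, 1, 1, 1, 1, 2, 1, 0, 0]

π[0] = 0
j=1 s[j]='c': π[1]=0 (border '')
j=2 s[j]='c': π[2]=0 (border '')
j=3 s[j]='b': π[3]=1 (border 'b')
j=4 s[j]='b': k: 1→0; π[4]=1 (border 'b')
j=5 s[j]='b': k: 1→0; π[5]=1 (border 'b')
j=6 s[j]='b': k: 1→0; π[6]=1 (border 'b')
j=7 s[j]='b': k: 1→0; π[7]=1 (border 'b')
j=8 s[j]='c': π[8]=2 (border 'bc')
j=9 s[j]='b': k: 2→0; π[9]=1 (border 'b')
j=10 s[j]='a': k: 1→0; π[10]=0 (border '')
j=11 s[j]='a': π[11]=0 (border '')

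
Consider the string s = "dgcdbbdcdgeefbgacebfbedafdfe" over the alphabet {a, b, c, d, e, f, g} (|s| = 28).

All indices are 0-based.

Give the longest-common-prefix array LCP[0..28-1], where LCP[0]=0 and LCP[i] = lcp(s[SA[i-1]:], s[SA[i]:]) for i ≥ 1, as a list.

[0, 1, 0, 1, 1, 1, 1, 0, 2, 1, 0, 1, 1, 1, 1, 2, 0, 1, 1, 1, 1, 0, 2, 1, 1, 0, 1, 1]

sorted suffixes:
  #0 SA[0]=15  'acebfbedafdfe'
  #1 SA[1]=23  'afdfe'
  #2 SA[2]=4  'bbdcdgeefbgacebfbedafdfe'
  #3 SA[3]=5  'bdcdgeefbgacebfbedafdfe'
  #4 SA[4]=20  'bedafdfe'
  #5 SA[5]=18  'bfbedafdfe'
  #6 SA[6]=13  'bgacebfbedafdfe'
  #7 SA[7]=2  'cdbbdcdgeefbgacebfbedafdfe'
  #8 SA[8]=7  'cdgeefbgacebfbedafdfe'
  #9 SA[9]=16  'cebfbedafdfe'
  #10 SA[10]=22  'dafdfe'
  #11 SA[11]=3  'dbbdcdgeefbgacebfbedafdfe'
  #12 SA[12]=6  'dcdgeefbgacebfbedafdfe'
  #13 SA[13]=25  'dfe'
  #14 SA[14]=0  'dgcdbbdcdgeefbgacebfbedafdfe'
  #15 SA[15]=8  'dgeefbgacebfbedafdfe'
  #16 SA[16]=27  'e'
  #17 SA[17]=17  'ebfbedafdfe'
  #18 SA[18]=21  'edafdfe'
  #19 SA[19]=10  'eefbgacebfbedafdfe'
  #20 SA[20]=11  'efbgacebfbedafdfe'
  #21 SA[21]=19  'fbedafdfe'
  #22 SA[22]=12  'fbgacebfbedafdfe'
  #23 SA[23]=24  'fdfe'
  #24 SA[24]=26  'fe'
  #25 SA[25]=14  'gacebfbedafdfe'
  #26 SA[26]=1  'gcdbbdcdgeefbgacebfbedafdfe'
  #27 SA[27]=9  'geefbgacebfbedafdfe'

SA = [15, 23, 4, 5, 20, 18, 13, 2, 7, 16, 22, 3, 6, 25, 0, 8, 27, 17, 21, 10, 11, 19, 12, 24, 26, 14, 1, 9]
[i] adj suffixes → lcp
  [1] 15/23 → 1 ('a')
  [2] 23/4 → 0 ('')
  [3] 4/5 → 1 ('b')
  [4] 5/20 → 1 ('b')
  [5] 20/18 → 1 ('b')
  [6] 18/13 → 1 ('b')
  [7] 13/2 → 0 ('')
  [8] 2/7 → 2 ('cd')
  [9] 7/16 → 1 ('c')
  [10] 16/22 → 0 ('')
  [11] 22/3 → 1 ('d')
  [12] 3/6 → 1 ('d')
  [13] 6/25 → 1 ('d')
  [14] 25/0 → 1 ('d')
  [15] 0/8 → 2 ('dg')
  [16] 8/27 → 0 ('')
  [17] 27/17 → 1 ('e')
  [18] 17/21 → 1 ('e')
  [19] 21/10 → 1 ('e')
  [20] 10/11 → 1 ('e')
  [21] 11/19 → 0 ('')
  [22] 19/12 → 2 ('fb')
  [23] 12/24 → 1 ('f')
  [24] 24/26 → 1 ('f')
  [25] 26/14 → 0 ('')
  [26] 14/1 → 1 ('g')
  [27] 1/9 → 1 ('g')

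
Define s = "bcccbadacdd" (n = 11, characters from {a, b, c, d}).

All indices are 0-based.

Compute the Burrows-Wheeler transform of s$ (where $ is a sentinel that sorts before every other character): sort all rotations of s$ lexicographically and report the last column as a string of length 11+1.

rank  rotation      last
    0  $bcccbadacdd  d
    1  acdd$bcccbad  d
    2  adacdd$bcccb  b
    3  badacdd$bccc  c
    4  bcccbadacdd$  $
    5  cbadacdd$bcc  c
    6  ccbadacdd$bc  c
    7  cccbadacdd$b  b
    8  cdd$bcccbada  a
    9  d$bcccbadacd  d
   10  dacdd$bcccba  a
   11  dd$bcccbadac  c

ddbc$ccbadac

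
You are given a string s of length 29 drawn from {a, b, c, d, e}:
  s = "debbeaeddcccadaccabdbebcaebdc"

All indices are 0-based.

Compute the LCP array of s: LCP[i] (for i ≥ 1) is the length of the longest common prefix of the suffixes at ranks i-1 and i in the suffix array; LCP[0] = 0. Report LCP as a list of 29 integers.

rank→(start, suffix):
  0 → (17, 'abdbebcaebdc')
  1 → (14, 'accabdbebcaebdc')
  2 → (12, 'adaccabdbebcaebdc')
  3 → (24, 'aebdc')
  4 → (5, 'aeddcccadaccabdbebcaebdc')
  5 → (2, 'bbeaeddcccadaccabdbebcaebdc')
  6 → (22, 'bcaebdc')
  7 → (18, 'bdbebcaebdc')
  8 → (26, 'bdc')
  9 → (3, 'beaeddcccadaccabdbebcaebdc')
  10 → (20, 'bebcaebdc')
  11 → (28, 'c')
  12 → (16, 'cabdbebcaebdc')
  13 → (11, 'cadaccabdbebcaebdc')
  14 → (23, 'caebdc')
  15 → (15, 'ccabdbebcaebdc')
  16 → (10, 'ccadaccabdbebcaebdc')
  17 → (9, 'cccadaccabdbebcaebdc')
  18 → (13, 'daccabdbebcaebdc')
  19 → (19, 'dbebcaebdc')
  20 → (27, 'dc')
  21 → (8, 'dcccadaccabdbebcaebdc')
  22 → (7, 'ddcccadaccabdbebcaebdc')
  23 → (0, 'debbeaeddcccadaccabdbebcaebdc')
  24 → (4, 'eaeddcccadaccabdbebcaebdc')
  25 → (1, 'ebbeaeddcccadaccabdbebcaebdc')
  26 → (21, 'ebcaebdc')
  27 → (25, 'ebdc')
  28 → (6, 'eddcccadaccabdbebcaebdc')

SA = [17, 14, 12, 24, 5, 2, 22, 18, 26, 3, 20, 28, 16, 11, 23, 15, 10, 9, 13, 19, 27, 8, 7, 0, 4, 1, 21, 25, 6]
i: (SA[i-1],SA[i]) lcp shared
  1: (17,14) 1 'a'
  2: (14,12) 1 'a'
  3: (12,24) 1 'a'
  4: (24,5) 2 'ae'
  5: (5,2) 0 ''
  6: (2,22) 1 'b'
  7: (22,18) 1 'b'
  8: (18,26) 2 'bd'
  9: (26,3) 1 'b'
  10: (3,20) 2 'be'
  11: (20,28) 0 ''
  12: (28,16) 1 'c'
  13: (16,11) 2 'ca'
  14: (11,23) 2 'ca'
  15: (23,15) 1 'c'
  16: (15,10) 3 'cca'
  17: (10,9) 2 'cc'
  18: (9,13) 0 ''
  19: (13,19) 1 'd'
  20: (19,27) 1 'd'
  21: (27,8) 2 'dc'
  22: (8,7) 1 'd'
  23: (7,0) 1 'd'
  24: (0,4) 0 ''
  25: (4,1) 1 'e'
  26: (1,21) 2 'eb'
  27: (21,25) 2 'eb'
  28: (25,6) 1 'e'

[0, 1, 1, 1, 2, 0, 1, 1, 2, 1, 2, 0, 1, 2, 2, 1, 3, 2, 0, 1, 1, 2, 1, 1, 0, 1, 2, 2, 1]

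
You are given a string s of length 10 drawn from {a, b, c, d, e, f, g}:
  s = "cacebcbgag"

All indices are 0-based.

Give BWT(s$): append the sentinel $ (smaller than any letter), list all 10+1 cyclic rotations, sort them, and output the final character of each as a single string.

gcgec$bacab

rank  rotation     last
    0  $cacebcbgag  g
    1  acebcbgag$c  c
    2  ag$cacebcbg  g
    3  bcbgag$cace  e
    4  bgag$cacebc  c
    5  cacebcbgag$  $
    6  cbgag$caceb  b
    7  cebcbgag$ca  a
    8  ebcbgag$cac  c
    9  g$cacebcbga  a
   10  gag$cacebcb  b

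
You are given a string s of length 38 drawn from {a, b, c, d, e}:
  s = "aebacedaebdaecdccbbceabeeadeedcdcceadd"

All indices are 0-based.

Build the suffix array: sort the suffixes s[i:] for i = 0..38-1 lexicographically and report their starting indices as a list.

[21, 3, 35, 25, 0, 7, 11, 2, 17, 18, 9, 22, 16, 15, 32, 13, 30, 19, 33, 4, 37, 6, 10, 14, 31, 29, 36, 26, 20, 34, 24, 1, 8, 12, 5, 28, 23, 27]

sorted suffixes:
  #0 SA[0]=21  'abeeadeedcdcceadd'
  #1 SA[1]=3  'acedaebdaecdccbbceabeeadeedcdcceadd'
  #2 SA[2]=35  'add'
  #3 SA[3]=25  'adeedcdcceadd'
  #4 SA[4]=0  'aebacedaebdaecdccbbceabeeadeedcdcceadd'
  #5 SA[5]=7  'aebdaecdccbbceabeeadeedcdcceadd'
  #6 SA[6]=11  'aecdccbbceabeeadeedcdcceadd'
  #7 SA[7]=2  'bacedaebdaecdccbbceabeeadeedcdcceadd'
  #8 SA[8]=17  'bbceabeeadeedcdcceadd'
  #9 SA[9]=18  'bceabeeadeedcdcceadd'
  #10 SA[10]=9  'bdaecdccbbceabeeadeedcdcceadd'
  #11 SA[11]=22  'beeadeedcdcceadd'
  #12 SA[12]=16  'cbbceabeeadeedcdcceadd'
  #13 SA[13]=15  'ccbbceabeeadeedcdcceadd'
  #14 SA[14]=32  'cceadd'
  #15 SA[15]=13  'cdccbbceabeeadeedcdcceadd'
  #16 SA[16]=30  'cdcceadd'
  #17 SA[17]=19  'ceabeeadeedcdcceadd'
  #18 SA[18]=33  'ceadd'
  #19 SA[19]=4  'cedaebdaecdccbbceabeeadeedcdcceadd'
  #20 SA[20]=37  'd'
  #21 SA[21]=6  'daebdaecdccbbceabeeadeedcdcceadd'
  #22 SA[22]=10  'daecdccbbceabeeadeedcdcceadd'
  #23 SA[23]=14  'dccbbceabeeadeedcdcceadd'
  #24 SA[24]=31  'dcceadd'
  #25 SA[25]=29  'dcdcceadd'
  #26 SA[26]=36  'dd'
  #27 SA[27]=26  'deedcdcceadd'
  #28 SA[28]=20  'eabeeadeedcdcceadd'
  #29 SA[29]=34  'eadd'
  #30 SA[30]=24  'eadeedcdcceadd'
  #31 SA[31]=1  'ebacedaebdaecdccbbceabeeadeedcdcceadd'
  #32 SA[32]=8  'ebdaecdccbbceabeeadeedcdcceadd'
  #33 SA[33]=12  'ecdccbbceabeeadeedcdcceadd'
  #34 SA[34]=5  'edaebdaecdccbbceabeeadeedcdcceadd'
  #35 SA[35]=28  'edcdcceadd'
  #36 SA[36]=23  'eeadeedcdcceadd'
  #37 SA[37]=27  'eedcdcceadd'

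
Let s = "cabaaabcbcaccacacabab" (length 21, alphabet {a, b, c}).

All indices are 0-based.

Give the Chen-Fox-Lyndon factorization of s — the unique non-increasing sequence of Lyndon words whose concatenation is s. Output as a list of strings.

emit factor 1: 'c' (i=0, period=1)
emit factor 2: 'ab' (i=1, period=2)
emit factor 3: 'aaabcbcaccacacabab' (i=3, period=18)

["c", "ab", "aaabcbcaccacacabab"]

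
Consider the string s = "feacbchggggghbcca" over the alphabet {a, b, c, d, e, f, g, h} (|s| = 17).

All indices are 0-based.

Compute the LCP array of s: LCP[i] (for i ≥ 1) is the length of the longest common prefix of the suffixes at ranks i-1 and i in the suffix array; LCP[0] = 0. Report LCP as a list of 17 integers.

rank | idx | suffix
   0 |  16 | a
   1 |   2 | acbchggggghbcca
   2 |  13 | bcca
   3 |   4 | bchggggghbcca
   4 |  15 | ca
   5 |   3 | cbchggggghbcca
   6 |  14 | cca
   7 |   5 | chggggghbcca
   8 |   1 | eacbchggggghbcca
   9 |   0 | feacbchggggghbcca
  10 |   7 | ggggghbcca
  11 |   8 | gggghbcca
  12 |   9 | ggghbcca
  13 |  10 | gghbcca
  14 |  11 | ghbcca
  15 |  12 | hbcca
  16 |   6 | hggggghbcca

SA = [16, 2, 13, 4, 15, 3, 14, 5, 1, 0, 7, 8, 9, 10, 11, 12, 6]
rank  pair      lcp
   1  s[16:],s[2:]  1  'a'
   2  s[2:],s[13:]  0  ''
   3  s[13:],s[4:]  2  'bc'
   4  s[4:],s[15:]  0  ''
   5  s[15:],s[3:]  1  'c'
   6  s[3:],s[14:]  1  'c'
   7  s[14:],s[5:]  1  'c'
   8  s[5:],s[1:]  0  ''
   9  s[1:],s[0:]  0  ''
  10  s[0:],s[7:]  0  ''
  11  s[7:],s[8:]  4  'gggg'
  12  s[8:],s[9:]  3  'ggg'
  13  s[9:],s[10:]  2  'gg'
  14  s[10:],s[11:]  1  'g'
  15  s[11:],s[12:]  0  ''
  16  s[12:],s[6:]  1  'h'

[0, 1, 0, 2, 0, 1, 1, 1, 0, 0, 0, 4, 3, 2, 1, 0, 1]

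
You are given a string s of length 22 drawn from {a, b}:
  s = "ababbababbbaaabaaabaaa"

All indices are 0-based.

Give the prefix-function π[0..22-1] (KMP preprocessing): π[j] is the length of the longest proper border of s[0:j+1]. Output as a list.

π[0] = 0
j=1 s[j]='b': π[1]=0 (border '')
j=2 s[j]='a': π[2]=1 (border 'a')
j=3 s[j]='b': π[3]=2 (border 'ab')
j=4 s[j]='b': k: 2→0; π[4]=0 (border '')
j=5 s[j]='a': π[5]=1 (border 'a')
j=6 s[j]='b': π[6]=2 (border 'ab')
j=7 s[j]='a': π[7]=3 (border 'aba')
j=8 s[j]='b': π[8]=4 (border 'abab')
j=9 s[j]='b': π[9]=5 (border 'ababb')
j=10 s[j]='b': k: 5→0; π[10]=0 (border '')
j=11 s[j]='a': π[11]=1 (border 'a')
j=12 s[j]='a': k: 1→0; π[12]=1 (border 'a')
j=13 s[j]='a': k: 1→0; π[13]=1 (border 'a')
j=14 s[j]='b': π[14]=2 (border 'ab')
j=15 s[j]='a': π[15]=3 (border 'aba')
j=16 s[j]='a': k: 3→1→0; π[16]=1 (border 'a')
j=17 s[j]='a': k: 1→0; π[17]=1 (border 'a')
j=18 s[j]='b': π[18]=2 (border 'ab')
j=19 s[j]='a': π[19]=3 (border 'aba')
j=20 s[j]='a': k: 3→1→0; π[20]=1 (border 'a')
j=21 s[j]='a': k: 1→0; π[21]=1 (border 'a')

[0, 0, 1, 2, 0, 1, 2, 3, 4, 5, 0, 1, 1, 1, 2, 3, 1, 1, 2, 3, 1, 1]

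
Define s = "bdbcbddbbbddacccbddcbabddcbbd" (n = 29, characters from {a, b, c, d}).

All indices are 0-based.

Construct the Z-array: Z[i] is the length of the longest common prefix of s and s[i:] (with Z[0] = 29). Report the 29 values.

Z[0]=29
i=1: fresh scan; Z[1]=0
i=2: fresh scan; Z[2]=1 extend→box=[2,3)
i=3: fresh scan; Z[3]=0
i=4: fresh scan; Z[4]=2 extend→box=[4,6)
i=5: min(r-i=1, Z[1]=0)=0; Z[5]=0
i=6: fresh scan; Z[6]=0
i=7: fresh scan; Z[7]=1 extend→box=[7,8)
i=8: fresh scan; Z[8]=1 extend→box=[8,9)
i=9: fresh scan; Z[9]=2 extend→box=[9,11)
i=10: min(r-i=1, Z[1]=0)=0; Z[10]=0
i=11: fresh scan; Z[11]=0
i=12: fresh scan; Z[12]=0
i=13: fresh scan; Z[13]=0
i=14: fresh scan; Z[14]=0
i=15: fresh scan; Z[15]=0
i=16: fresh scan; Z[16]=2 extend→box=[16,18)
i=17: min(r-i=1, Z[1]=0)=0; Z[17]=0
i=18: fresh scan; Z[18]=0
i=19: fresh scan; Z[19]=0
i=20: fresh scan; Z[20]=1 extend→box=[20,21)
i=21: fresh scan; Z[21]=0
i=22: fresh scan; Z[22]=2 extend→box=[22,24)
i=23: min(r-i=1, Z[1]=0)=0; Z[23]=0
i=24: fresh scan; Z[24]=0
i=25: fresh scan; Z[25]=0
i=26: fresh scan; Z[26]=1 extend→box=[26,27)
i=27: fresh scan; Z[27]=2 extend→box=[27,29)
i=28: min(r-i=1, Z[1]=0)=0; Z[28]=0

[29, 0, 1, 0, 2, 0, 0, 1, 1, 2, 0, 0, 0, 0, 0, 0, 2, 0, 0, 0, 1, 0, 2, 0, 0, 0, 1, 2, 0]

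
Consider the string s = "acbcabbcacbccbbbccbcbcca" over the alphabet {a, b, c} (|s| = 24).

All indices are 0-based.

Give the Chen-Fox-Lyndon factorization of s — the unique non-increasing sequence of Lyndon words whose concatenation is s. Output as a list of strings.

emit factor 1: 'acbc' (i=0, period=4)
emit factor 2: 'abbcacbccbbbccbcbcc' (i=4, period=19)
emit factor 3: 'a' (i=23, period=1)

["acbc", "abbcacbccbbbccbcbcc", "a"]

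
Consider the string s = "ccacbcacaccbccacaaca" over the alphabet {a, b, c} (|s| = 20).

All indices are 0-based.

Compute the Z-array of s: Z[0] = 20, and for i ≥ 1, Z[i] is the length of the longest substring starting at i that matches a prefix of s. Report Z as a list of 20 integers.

Z[0]=20
i=1: i≥r, start 0; Z[1]=1 extend→box=[1,2)
i=2: i≥r, start 0; Z[2]=0
i=3: i≥r, start 0; Z[3]=1 extend→box=[3,4)
i=4: i≥r, start 0; Z[4]=0
i=5: i≥r, start 0; Z[5]=1 extend→box=[5,6)
i=6: i≥r, start 0; Z[6]=0
i=7: i≥r, start 0; Z[7]=1 extend→box=[7,8)
i=8: i≥r, start 0; Z[8]=0
i=9: i≥r, start 0; Z[9]=2 extend→box=[9,11)
i=10: min(r-i=1, Z[1]=1)=1; Z[10]=1
i=11: i≥r, start 0; Z[11]=0
i=12: i≥r, start 0; Z[12]=4 extend→box=[12,16)
i=13: min(r-i=3, Z[1]=1)=1; Z[13]=1
i=14: min(r-i=2, Z[2]=0)=0; Z[14]=0
i=15: min(r-i=1, Z[3]=1)=1; Z[15]=1
i=16: i≥r, start 0; Z[16]=0
i=17: i≥r, start 0; Z[17]=0
i=18: i≥r, start 0; Z[18]=1 extend→box=[18,19)
i=19: i≥r, start 0; Z[19]=0

[20, 1, 0, 1, 0, 1, 0, 1, 0, 2, 1, 0, 4, 1, 0, 1, 0, 0, 1, 0]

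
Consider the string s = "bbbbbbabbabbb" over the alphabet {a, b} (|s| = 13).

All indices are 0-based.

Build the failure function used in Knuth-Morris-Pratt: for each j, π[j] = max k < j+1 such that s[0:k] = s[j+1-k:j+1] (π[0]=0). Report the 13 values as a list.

π[0] = 0
j=1 s[j]='b': π[1]=1 (border 'b')
j=2 s[j]='b': π[2]=2 (border 'bb')
j=3 s[j]='b': π[3]=3 (border 'bbb')
j=4 s[j]='b': π[4]=4 (border 'bbbb')
j=5 s[j]='b': π[5]=5 (border 'bbbbb')
j=6 s[j]='a': k: 5→4→3→2→1→0; π[6]=0 (border '')
j=7 s[j]='b': π[7]=1 (border 'b')
j=8 s[j]='b': π[8]=2 (border 'bb')
j=9 s[j]='a': k: 2→1→0; π[9]=0 (border '')
j=10 s[j]='b': π[10]=1 (border 'b')
j=11 s[j]='b': π[11]=2 (border 'bb')
j=12 s[j]='b': π[12]=3 (border 'bbb')

[0, 1, 2, 3, 4, 5, 0, 1, 2, 0, 1, 2, 3]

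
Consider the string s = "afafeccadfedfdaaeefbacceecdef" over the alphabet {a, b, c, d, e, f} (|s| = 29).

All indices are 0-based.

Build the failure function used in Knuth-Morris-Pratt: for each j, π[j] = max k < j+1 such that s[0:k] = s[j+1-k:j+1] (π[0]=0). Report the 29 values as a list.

[0, 0, 1, 2, 0, 0, 0, 1, 0, 0, 0, 0, 0, 0, 1, 1, 0, 0, 0, 0, 1, 0, 0, 0, 0, 0, 0, 0, 0]

π[0] = 0
j=1 s[j]='f': π[1]=0 (border '')
j=2 s[j]='a': π[2]=1 (border 'a')
j=3 s[j]='f': π[3]=2 (border 'af')
j=4 s[j]='e': k: 2→0; π[4]=0 (border '')
j=5 s[j]='c': π[5]=0 (border '')
j=6 s[j]='c': π[6]=0 (border '')
j=7 s[j]='a': π[7]=1 (border 'a')
j=8 s[j]='d': k: 1→0; π[8]=0 (border '')
j=9 s[j]='f': π[9]=0 (border '')
j=10 s[j]='e': π[10]=0 (border '')
j=11 s[j]='d': π[11]=0 (border '')
j=12 s[j]='f': π[12]=0 (border '')
j=13 s[j]='d': π[13]=0 (border '')
j=14 s[j]='a': π[14]=1 (border 'a')
j=15 s[j]='a': k: 1→0; π[15]=1 (border 'a')
j=16 s[j]='e': k: 1→0; π[16]=0 (border '')
j=17 s[j]='e': π[17]=0 (border '')
j=18 s[j]='f': π[18]=0 (border '')
j=19 s[j]='b': π[19]=0 (border '')
j=20 s[j]='a': π[20]=1 (border 'a')
j=21 s[j]='c': k: 1→0; π[21]=0 (border '')
j=22 s[j]='c': π[22]=0 (border '')
j=23 s[j]='e': π[23]=0 (border '')
j=24 s[j]='e': π[24]=0 (border '')
j=25 s[j]='c': π[25]=0 (border '')
j=26 s[j]='d': π[26]=0 (border '')
j=27 s[j]='e': π[27]=0 (border '')
j=28 s[j]='f': π[28]=0 (border '')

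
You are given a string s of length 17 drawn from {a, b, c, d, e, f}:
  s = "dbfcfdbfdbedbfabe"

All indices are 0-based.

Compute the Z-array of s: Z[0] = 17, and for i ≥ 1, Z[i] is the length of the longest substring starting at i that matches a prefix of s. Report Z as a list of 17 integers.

Z[0]=17
i=1: fresh scan; Z[1]=0
i=2: fresh scan; Z[2]=0
i=3: fresh scan; Z[3]=0
i=4: fresh scan; Z[4]=0
i=5: fresh scan; Z[5]=3 grow→box=[5,8)
i=6: min(r-i=2, Z[1]=0)=0; Z[6]=0
i=7: min(r-i=1, Z[2]=0)=0; Z[7]=0
i=8: fresh scan; Z[8]=2 grow→box=[8,10)
i=9: min(r-i=1, Z[1]=0)=0; Z[9]=0
i=10: fresh scan; Z[10]=0
i=11: fresh scan; Z[11]=3 grow→box=[11,14)
i=12: min(r-i=2, Z[1]=0)=0; Z[12]=0
i=13: min(r-i=1, Z[2]=0)=0; Z[13]=0
i=14: fresh scan; Z[14]=0
i=15: fresh scan; Z[15]=0
i=16: fresh scan; Z[16]=0

[17, 0, 0, 0, 0, 3, 0, 0, 2, 0, 0, 3, 0, 0, 0, 0, 0]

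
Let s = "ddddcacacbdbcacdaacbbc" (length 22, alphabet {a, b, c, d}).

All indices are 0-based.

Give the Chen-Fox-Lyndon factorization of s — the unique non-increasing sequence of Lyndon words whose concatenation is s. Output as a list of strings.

["d", "d", "d", "d", "c", "acacbdbcacd", "aacbbc"]

emit factor 1: 'd' (i=0, period=1)
emit factor 2: 'd' (i=1, period=1)
emit factor 3: 'd' (i=2, period=1)
emit factor 4: 'd' (i=3, period=1)
emit factor 5: 'c' (i=4, period=1)
emit factor 6: 'acacbdbcacd' (i=5, period=11)
emit factor 7: 'aacbbc' (i=16, period=6)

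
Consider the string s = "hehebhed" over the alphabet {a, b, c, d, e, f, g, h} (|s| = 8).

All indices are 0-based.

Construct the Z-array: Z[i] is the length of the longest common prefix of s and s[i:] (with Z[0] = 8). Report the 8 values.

Z[0]=8
i=1: fresh scan; Z[1]=0
i=2: fresh scan; Z[2]=2 extend→box=[2,4)
i=3: min(r-i=1, Z[1]=0)=0; Z[3]=0
i=4: fresh scan; Z[4]=0
i=5: fresh scan; Z[5]=2 extend→box=[5,7)
i=6: min(r-i=1, Z[1]=0)=0; Z[6]=0
i=7: fresh scan; Z[7]=0

[8, 0, 2, 0, 0, 2, 0, 0]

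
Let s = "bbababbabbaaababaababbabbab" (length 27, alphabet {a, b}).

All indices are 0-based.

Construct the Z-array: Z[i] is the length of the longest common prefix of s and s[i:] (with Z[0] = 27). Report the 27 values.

Z[0]=27
i=1: outside box; Z[1]=1 scan→box=[1,2)
i=2: outside box; Z[2]=0
i=3: outside box; Z[3]=1 scan→box=[3,4)
i=4: outside box; Z[4]=0
i=5: outside box; Z[5]=4 scan→box=[5,9)
i=6: min(r-i=3, Z[1]=1)=1; Z[6]=1
i=7: min(r-i=2, Z[2]=0)=0; Z[7]=0
i=8: min(r-i=1, Z[3]=1)=1; Z[8]=3 scan→box=[8,11)
i=9: min(r-i=2, Z[1]=1)=1; Z[9]=1
i=10: min(r-i=1, Z[2]=0)=0; Z[10]=0
i=11: outside box; Z[11]=0
i=12: outside box; Z[12]=0
i=13: outside box; Z[13]=1 scan→box=[13,14)
i=14: outside box; Z[14]=0
i=15: outside box; Z[15]=1 scan→box=[15,16)
i=16: outside box; Z[16]=0
i=17: outside box; Z[17]=0
i=18: outside box; Z[18]=1 scan→box=[18,19)
i=19: outside box; Z[19]=0
i=20: outside box; Z[20]=4 scan→box=[20,24)
i=21: min(r-i=3, Z[1]=1)=1; Z[21]=1
i=22: min(r-i=2, Z[2]=0)=0; Z[22]=0
i=23: min(r-i=1, Z[3]=1)=1; Z[23]=4 scan→box=[23,27)
i=24: min(r-i=3, Z[1]=1)=1; Z[24]=1
i=25: min(r-i=2, Z[2]=0)=0; Z[25]=0
i=26: min(r-i=1, Z[3]=1)=1; Z[26]=1

[27, 1, 0, 1, 0, 4, 1, 0, 3, 1, 0, 0, 0, 1, 0, 1, 0, 0, 1, 0, 4, 1, 0, 4, 1, 0, 1]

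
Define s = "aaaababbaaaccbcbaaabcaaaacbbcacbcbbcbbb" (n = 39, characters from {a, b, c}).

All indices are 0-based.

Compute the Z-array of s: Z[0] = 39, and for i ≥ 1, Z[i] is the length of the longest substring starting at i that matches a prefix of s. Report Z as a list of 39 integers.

Z[0]=39
i=1: i≥r, start 0; Z[1]=3 extend→box=[1,4)
i=2: min(r-i=2, Z[1]=3)=2; Z[2]=2
i=3: min(r-i=1, Z[2]=2)=1; Z[3]=1
i=4: i≥r, start 0; Z[4]=0
i=5: i≥r, start 0; Z[5]=1 extend→box=[5,6)
i=6: i≥r, start 0; Z[6]=0
i=7: i≥r, start 0; Z[7]=0
i=8: i≥r, start 0; Z[8]=3 extend→box=[8,11)
i=9: min(r-i=2, Z[1]=3)=2; Z[9]=2
i=10: min(r-i=1, Z[2]=2)=1; Z[10]=1
i=11: i≥r, start 0; Z[11]=0
i=12: i≥r, start 0; Z[12]=0
i=13: i≥r, start 0; Z[13]=0
i=14: i≥r, start 0; Z[14]=0
i=15: i≥r, start 0; Z[15]=0
i=16: i≥r, start 0; Z[16]=3 extend→box=[16,19)
i=17: min(r-i=2, Z[1]=3)=2; Z[17]=2
i=18: min(r-i=1, Z[2]=2)=1; Z[18]=1
i=19: i≥r, start 0; Z[19]=0
i=20: i≥r, start 0; Z[20]=0
i=21: i≥r, start 0; Z[21]=4 extend→box=[21,25)
i=22: min(r-i=3, Z[1]=3)=3; Z[22]=3
i=23: min(r-i=2, Z[2]=2)=2; Z[23]=2
i=24: min(r-i=1, Z[3]=1)=1; Z[24]=1
i=25: i≥r, start 0; Z[25]=0
i=26: i≥r, start 0; Z[26]=0
i=27: i≥r, start 0; Z[27]=0
i=28: i≥r, start 0; Z[28]=0
i=29: i≥r, start 0; Z[29]=1 extend→box=[29,30)
i=30: i≥r, start 0; Z[30]=0
i=31: i≥r, start 0; Z[31]=0
i=32: i≥r, start 0; Z[32]=0
i=33: i≥r, start 0; Z[33]=0
i=34: i≥r, start 0; Z[34]=0
i=35: i≥r, start 0; Z[35]=0
i=36: i≥r, start 0; Z[36]=0
i=37: i≥r, start 0; Z[37]=0
i=38: i≥r, start 0; Z[38]=0

[39, 3, 2, 1, 0, 1, 0, 0, 3, 2, 1, 0, 0, 0, 0, 0, 3, 2, 1, 0, 0, 4, 3, 2, 1, 0, 0, 0, 0, 1, 0, 0, 0, 0, 0, 0, 0, 0, 0]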